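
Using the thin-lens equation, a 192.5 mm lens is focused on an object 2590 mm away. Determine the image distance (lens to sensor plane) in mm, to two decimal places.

207.96 mm

1/dᵢ = 1/f − 1/dₒ = 1/192.5 − 1/2590 = 0.0048087 mm⁻¹.
dᵢ = 1/0.0048087 ≈ 207.9562 mm.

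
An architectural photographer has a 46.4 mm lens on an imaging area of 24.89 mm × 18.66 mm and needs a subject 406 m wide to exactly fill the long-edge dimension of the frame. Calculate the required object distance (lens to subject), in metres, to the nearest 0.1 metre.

W: 406 m = 406000 mm.
Magnification m = w/W = dᵢ/dₒ; combined with 1/f = 1/dₒ + 1/dᵢ this gives dₒ = f·(1 + W/w).
dₒ = 46.4 mm × (1 + 406000/24.89) = 46.4 × 16312.7718 ≈ 756912.611 mm = 756.913 m.

756.9 m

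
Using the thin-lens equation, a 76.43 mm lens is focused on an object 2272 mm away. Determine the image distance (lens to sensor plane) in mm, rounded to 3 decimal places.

79.091 mm

1/dᵢ = 1/f − 1/dₒ = 1/76.43 − 1/2272 = 0.0126437 mm⁻¹.
dᵢ = 1/0.0126437 ≈ 79.0906 mm.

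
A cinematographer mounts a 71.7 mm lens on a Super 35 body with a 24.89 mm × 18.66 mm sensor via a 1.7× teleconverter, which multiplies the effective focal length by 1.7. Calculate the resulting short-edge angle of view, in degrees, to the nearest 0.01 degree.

Effective focal length f = 71.7 × 1.7 = 121.89 mm.
α = 2·arctan(18.66 / (2 × 121.89)) = 2·arctan(0.07654) ≈ 8.7543°.

8.75°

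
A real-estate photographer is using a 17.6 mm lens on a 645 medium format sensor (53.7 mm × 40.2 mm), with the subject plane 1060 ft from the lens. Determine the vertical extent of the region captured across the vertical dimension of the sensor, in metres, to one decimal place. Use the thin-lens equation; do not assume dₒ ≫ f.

dₒ: 1060 ft × 304.8 mm/ft = 323087.99 mm.
Similar triangles through the lens centre give W/dₒ = h/dᵢ; with 1/f = 1/dₒ + 1/dᵢ this gives W = h·(dₒ − f)/f.
W = 40.2 mm × (323088 − 17.6) / 17.6 = 40.2 × 18356.2721 ≈ 737922.140 mm = 737.922 m.

737.9 m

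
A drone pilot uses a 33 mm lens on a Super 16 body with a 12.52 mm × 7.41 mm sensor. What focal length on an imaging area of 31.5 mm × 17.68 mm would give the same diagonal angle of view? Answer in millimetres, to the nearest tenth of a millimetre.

81.9 mm

Sensor diagonal = √(12.52² + 7.41²) = √211.6585 ≈ 14.5485 mm.
Sensor diagonal = √(31.5² + 17.68²) = √1304.8324 ≈ 36.1225 mm.
Equal angle of view means equal diagonal/f ratio, so f₂ = f₁ · (diagonal₂/diagonal₁) = 33 × 36.1225/14.5485.
f₂ = 33 × 2.48290 ≈ 81.936 mm.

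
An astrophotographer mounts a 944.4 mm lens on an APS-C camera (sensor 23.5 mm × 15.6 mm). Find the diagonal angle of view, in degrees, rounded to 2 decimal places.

Sensor diagonal = √(23.5² + 15.6²) = √795.6100 ≈ 28.2066 mm.
Angle of view α = 2·arctan(d/2f) with d = 28.2066 mm and f = 944.4 mm.
d/2f = 0.01493; arctan(0.01493) ≈ 0.8556°, so α ≈ 1.7111°.

1.71°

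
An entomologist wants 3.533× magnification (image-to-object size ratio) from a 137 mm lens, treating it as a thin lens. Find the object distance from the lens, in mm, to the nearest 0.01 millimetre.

With m = dᵢ/dₒ and 1/f = 1/dₒ + 1/dᵢ, substituting dᵢ = m·dₒ gives 1/f = (1 + 1/m)/dₒ, hence dₒ = f·(1 + 1/m).
dₒ = 137 × (1 + 1/3.533) = 137 × 1.28305 ≈ 175.777 mm.

175.78 mm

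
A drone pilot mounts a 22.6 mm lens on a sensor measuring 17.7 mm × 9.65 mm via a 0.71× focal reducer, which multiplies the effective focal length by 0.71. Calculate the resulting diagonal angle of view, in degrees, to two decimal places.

64.27°

Effective focal length f = 22.6 × 0.71 = 16.046 mm.
Sensor diagonal = √(17.7² + 9.65²) = √406.4125 ≈ 20.1597 mm.
α = 2·arctan(20.160 / (2 × 16.046)) = 2·arctan(0.62818) ≈ 64.2727°.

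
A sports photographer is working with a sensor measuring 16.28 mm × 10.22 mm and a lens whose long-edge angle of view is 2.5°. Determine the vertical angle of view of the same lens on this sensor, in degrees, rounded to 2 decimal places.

1.57°

From the long-edge AOV: f = 16.28 / (2·tan(1.25°)) = 16.28 / 0.04364 ≈ 373.0509 mm.
Vertical AOV = 2·arctan(10.22 / (2 × 373.0509)) = 2·arctan(0.01370) ≈ 1.5696°.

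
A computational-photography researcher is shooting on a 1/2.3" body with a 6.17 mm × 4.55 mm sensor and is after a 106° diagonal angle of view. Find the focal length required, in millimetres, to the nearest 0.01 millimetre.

2.89 mm

Sensor diagonal = √(6.17² + 4.55²) = √58.7714 ≈ 7.6663 mm.
From α = 2·arctan(d/2f) we get f = d / (2·tan(α/2)).
With d = 7.6663 mm and α/2 = 53°, tan(α/2) ≈ 1.32704, so f ≈ 7.6663 / 2.65409 ≈ 2.8885 mm.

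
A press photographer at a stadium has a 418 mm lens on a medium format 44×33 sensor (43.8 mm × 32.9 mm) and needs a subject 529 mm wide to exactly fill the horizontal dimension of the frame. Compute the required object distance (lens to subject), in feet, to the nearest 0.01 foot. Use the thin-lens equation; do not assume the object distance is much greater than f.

Magnification m = w/W = dᵢ/dₒ; combined with 1/f = 1/dₒ + 1/dᵢ this gives dₒ = f·(1 + W/w).
dₒ = 418 mm × (1 + 529/43.8) = 418 × 13.0776 ≈ 5466.447 mm = 5466.447/304.8 ft = 17.9345 ft.

17.93 ft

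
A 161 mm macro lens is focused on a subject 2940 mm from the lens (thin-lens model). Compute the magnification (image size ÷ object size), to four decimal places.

Thin lens: 1/f = 1/dₒ + 1/dᵢ → 1/dᵢ = 1/161 − 1/2940 = 0.0058710 mm⁻¹, so dᵢ ≈ 170.3275 mm.
Magnification m = dᵢ/dₒ = 170.3275/2940 ≈ 0.05793.

0.0579×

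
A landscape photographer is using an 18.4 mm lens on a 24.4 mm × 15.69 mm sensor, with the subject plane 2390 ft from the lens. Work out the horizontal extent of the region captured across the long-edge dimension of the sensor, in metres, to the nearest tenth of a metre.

dₒ: 2390 ft × 304.8 mm/ft = 728471.98 mm.
Similar triangles through the lens centre give W/dₒ = w/dᵢ; with 1/f = 1/dₒ + 1/dᵢ this gives W = w·(dₒ − f)/f.
W = 24.4 mm × (728472 − 18.4) / 18.4 = 24.4 × 39589.8683 ≈ 965992.786 mm = 965.993 m.

966.0 m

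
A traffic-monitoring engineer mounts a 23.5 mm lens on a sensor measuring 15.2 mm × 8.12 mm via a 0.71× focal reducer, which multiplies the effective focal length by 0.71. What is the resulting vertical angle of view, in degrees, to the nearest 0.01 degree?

Effective focal length f = 23.5 × 0.71 = 16.685 mm.
α = 2·arctan(8.12 / (2 × 16.685)) = 2·arctan(0.24333) ≈ 27.3523°.

27.35°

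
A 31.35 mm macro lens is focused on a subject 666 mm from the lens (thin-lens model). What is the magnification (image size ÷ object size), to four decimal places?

0.0494×

Thin lens: 1/f = 1/dₒ + 1/dᵢ → 1/dᵢ = 1/31.35 − 1/666 = 0.0303964 mm⁻¹, so dᵢ ≈ 32.8986 mm.
Magnification m = dᵢ/dₒ = 32.8986/666 ≈ 0.04940.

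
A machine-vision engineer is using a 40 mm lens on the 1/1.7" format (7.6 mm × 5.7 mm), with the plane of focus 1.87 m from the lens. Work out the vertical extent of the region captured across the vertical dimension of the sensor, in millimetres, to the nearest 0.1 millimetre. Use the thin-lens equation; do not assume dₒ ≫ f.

260.8 mm

dₒ: 1.87 m = 1870 mm.
Similar triangles through the lens centre give W/dₒ = h/dᵢ; with 1/f = 1/dₒ + 1/dᵢ this gives W = h·(dₒ − f)/f.
W = 5.7 mm × (1870 − 40) / 40 = 5.7 × 45.7500 ≈ 260.775 mm.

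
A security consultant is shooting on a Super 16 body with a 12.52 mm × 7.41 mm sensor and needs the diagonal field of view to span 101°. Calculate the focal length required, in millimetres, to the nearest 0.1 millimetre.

6.0 mm

Sensor diagonal = √(12.52² + 7.41²) = √211.6585 ≈ 14.5485 mm.
From α = 2·arctan(d/2f) we get f = d / (2·tan(α/2)).
With d = 14.5485 mm and α/2 = 50.5°, tan(α/2) ≈ 1.21310, so f ≈ 14.5485 / 2.42619 ≈ 5.9964 mm.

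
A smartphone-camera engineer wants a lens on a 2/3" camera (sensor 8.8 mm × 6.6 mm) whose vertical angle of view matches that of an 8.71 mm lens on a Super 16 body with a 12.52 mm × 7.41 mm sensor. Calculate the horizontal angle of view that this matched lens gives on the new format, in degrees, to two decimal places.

59.12°

Equal vertical AOV ⇒ f₂ = f₁ · 6.6/7.41 = 8.71 × 0.89069 ≈ 7.7579 mm.
Horizontal AOV on the new format = 2·arctan(8.8 / (2 × 7.7579)) = 2·arctan(0.56716) ≈ 59.1207°.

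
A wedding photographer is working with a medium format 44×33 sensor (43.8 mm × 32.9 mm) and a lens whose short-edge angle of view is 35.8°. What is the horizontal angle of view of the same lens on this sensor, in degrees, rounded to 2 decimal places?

46.54°

From the short-edge AOV: f = 32.9 / (2·tan(17.9°)) = 32.9 / 0.64598 ≈ 50.9302 mm.
Horizontal AOV = 2·arctan(43.8 / (2 × 50.9302)) = 2·arctan(0.43000) ≈ 46.5355°.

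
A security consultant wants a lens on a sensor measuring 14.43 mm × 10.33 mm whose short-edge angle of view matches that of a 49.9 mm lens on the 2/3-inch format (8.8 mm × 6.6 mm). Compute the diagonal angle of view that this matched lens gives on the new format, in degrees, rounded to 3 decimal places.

Equal short-edge AOV ⇒ f₂ = f₁ · 10.33/6.6 = 49.9 × 1.56515 ≈ 78.1011 mm.
Sensor diagonal = √(14.43² + 10.33²) = √314.9338 ≈ 17.7464 mm.
Diagonal AOV on the new format = 2·arctan(17.7464 / (2 × 78.1011)) = 2·arctan(0.11361) ≈ 12.9633°.

12.963°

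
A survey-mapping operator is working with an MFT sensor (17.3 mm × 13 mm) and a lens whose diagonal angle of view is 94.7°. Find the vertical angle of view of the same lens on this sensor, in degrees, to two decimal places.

Sensor diagonal = √(17.3² + 13²) = √468.2900 ≈ 21.6400 mm.
From the diagonal AOV: f = 21.6400 / (2·tan(47.35°)) = 21.6400 / 2.17118 ≈ 9.9669 mm.
Vertical AOV = 2·arctan(13 / (2 × 9.9669)) = 2·arctan(0.65216) ≈ 66.2212°.

66.22°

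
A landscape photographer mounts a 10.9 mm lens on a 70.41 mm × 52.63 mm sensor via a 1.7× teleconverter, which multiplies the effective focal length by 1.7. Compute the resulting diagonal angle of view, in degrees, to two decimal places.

Effective focal length f = 10.9 × 1.7 = 18.53 mm.
Sensor diagonal = √(70.41² + 52.63²) = √7727.4850 ≈ 87.9061 mm.
α = 2·arctan(87.906 / (2 × 18.53)) = 2·arctan(2.37199) ≈ 134.2808°.

134.28°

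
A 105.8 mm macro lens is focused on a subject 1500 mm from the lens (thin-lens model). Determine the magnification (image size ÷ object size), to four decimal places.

0.0759×

Thin lens: 1/f = 1/dₒ + 1/dᵢ → 1/dᵢ = 1/105.8 − 1/1500 = 0.0087851 mm⁻¹, so dᵢ ≈ 113.8287 mm.
Magnification m = dᵢ/dₒ = 113.8287/1500 ≈ 0.07589.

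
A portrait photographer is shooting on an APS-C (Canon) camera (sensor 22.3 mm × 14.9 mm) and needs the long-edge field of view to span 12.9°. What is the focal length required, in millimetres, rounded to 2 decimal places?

98.63 mm

From α = 2·arctan(w/2f) we get f = w / (2·tan(α/2)).
With w = 22.3 mm and α/2 = 6.45°, tan(α/2) ≈ 0.11305, so f ≈ 22.3 / 0.22610 ≈ 98.6274 mm.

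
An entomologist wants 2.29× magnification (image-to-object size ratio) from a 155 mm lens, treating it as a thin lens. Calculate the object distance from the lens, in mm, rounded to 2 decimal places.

With m = dᵢ/dₒ and 1/f = 1/dₒ + 1/dᵢ, substituting dᵢ = m·dₒ gives 1/f = (1 + 1/m)/dₒ, hence dₒ = f·(1 + 1/m).
dₒ = 155 × (1 + 1/2.29) = 155 × 1.43668 ≈ 222.686 mm.

222.69 mm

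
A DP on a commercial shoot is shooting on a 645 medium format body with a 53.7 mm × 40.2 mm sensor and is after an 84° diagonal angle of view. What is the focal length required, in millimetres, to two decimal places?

37.25 mm

Sensor diagonal = √(53.7² + 40.2²) = √4499.7300 ≈ 67.0800 mm.
From α = 2·arctan(d/2f) we get f = d / (2·tan(α/2)).
With d = 67.0800 mm and α/2 = 42°, tan(α/2) ≈ 0.90040, so f ≈ 67.0800 / 1.80081 ≈ 37.2500 mm.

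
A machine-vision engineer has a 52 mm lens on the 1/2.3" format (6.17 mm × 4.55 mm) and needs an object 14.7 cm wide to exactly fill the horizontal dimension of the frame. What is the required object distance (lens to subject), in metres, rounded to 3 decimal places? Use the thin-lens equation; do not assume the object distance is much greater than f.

W: 14.7 cm = 147 mm.
Magnification m = w/W = dᵢ/dₒ; combined with 1/f = 1/dₒ + 1/dᵢ this gives dₒ = f·(1 + W/w).
dₒ = 52 mm × (1 + 147/6.17) = 52 × 24.8250 ≈ 1290.898 mm = 1.2909 m.

1.291 m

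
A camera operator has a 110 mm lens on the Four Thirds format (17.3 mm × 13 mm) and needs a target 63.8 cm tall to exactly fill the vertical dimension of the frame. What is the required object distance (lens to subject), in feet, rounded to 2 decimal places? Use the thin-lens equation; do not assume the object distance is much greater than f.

W: 63.8 cm = 638 mm.
Magnification m = h/W = dᵢ/dₒ; combined with 1/f = 1/dₒ + 1/dᵢ this gives dₒ = f·(1 + W/h).
dₒ = 110 mm × (1 + 638/13) = 110 × 50.0769 ≈ 5508.462 mm = 5508.462/304.8 ft = 18.0724 ft.

18.07 ft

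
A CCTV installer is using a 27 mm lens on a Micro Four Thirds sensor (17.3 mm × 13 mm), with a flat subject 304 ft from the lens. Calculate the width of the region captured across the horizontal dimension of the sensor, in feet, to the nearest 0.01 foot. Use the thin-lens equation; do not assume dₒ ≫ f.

194.73 ft

dₒ: 304 ft × 304.8 mm/ft = 92659.20 mm.
Similar triangles through the lens centre give W/dₒ = w/dᵢ; with 1/f = 1/dₒ + 1/dᵢ this gives W = w·(dₒ − f)/f.
W = 17.3 mm × (92659.2 − 27) / 27 = 17.3 × 3430.8221 ≈ 59353.223 mm = 59353.223/304.8 ft = 194.728 ft.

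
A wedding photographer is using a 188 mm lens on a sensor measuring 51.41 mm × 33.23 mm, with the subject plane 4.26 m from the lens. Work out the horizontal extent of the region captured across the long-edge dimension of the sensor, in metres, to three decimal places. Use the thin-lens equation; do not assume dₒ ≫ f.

1.114 m

dₒ: 4.26 m = 4260 mm.
Similar triangles through the lens centre give W/dₒ = w/dᵢ; with 1/f = 1/dₒ + 1/dᵢ this gives W = w·(dₒ − f)/f.
W = 51.41 mm × (4260 − 188) / 188 = 51.41 × 21.6596 ≈ 1113.519 mm = 1.11352 m.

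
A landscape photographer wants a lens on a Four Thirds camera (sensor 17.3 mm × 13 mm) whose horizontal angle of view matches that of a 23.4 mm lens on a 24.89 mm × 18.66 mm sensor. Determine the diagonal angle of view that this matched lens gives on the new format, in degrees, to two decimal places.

67.27°

Equal horizontal AOV ⇒ f₂ = f₁ · 17.3/24.89 = 23.4 × 0.69506 ≈ 16.2644 mm.
Sensor diagonal = √(17.3² + 13²) = √468.2900 ≈ 21.6400 mm.
Diagonal AOV on the new format = 2·arctan(21.6400 / (2 × 16.2644)) = 2·arctan(0.66526) ≈ 67.2683°.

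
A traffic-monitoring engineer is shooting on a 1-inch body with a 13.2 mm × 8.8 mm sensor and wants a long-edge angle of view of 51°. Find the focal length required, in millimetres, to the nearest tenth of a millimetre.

From α = 2·arctan(w/2f) we get f = w / (2·tan(α/2)).
With w = 13.2 mm and α/2 = 25.5°, tan(α/2) ≈ 0.47698, so f ≈ 13.2 / 0.95395 ≈ 13.8372 mm.

13.8 mm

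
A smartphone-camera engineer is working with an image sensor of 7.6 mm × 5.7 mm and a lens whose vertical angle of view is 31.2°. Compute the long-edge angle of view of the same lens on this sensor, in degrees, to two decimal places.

From the vertical AOV: f = 5.7 / (2·tan(15.6°)) = 5.7 / 0.55841 ≈ 10.2076 mm.
Long-edge AOV = 2·arctan(7.6 / (2 × 10.2076)) = 2·arctan(0.37227) ≈ 40.8379°.

40.84°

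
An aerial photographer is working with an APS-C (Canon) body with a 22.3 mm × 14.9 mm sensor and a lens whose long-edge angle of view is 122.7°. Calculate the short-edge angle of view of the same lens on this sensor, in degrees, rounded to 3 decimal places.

101.455°

From the long-edge AOV: f = 22.3 / (2·tan(61.35°)) = 22.3 / 3.66065 ≈ 6.0918 mm.
Short-edge AOV = 2·arctan(14.9 / (2 × 6.0918)) = 2·arctan(1.22295) ≈ 101.4548°.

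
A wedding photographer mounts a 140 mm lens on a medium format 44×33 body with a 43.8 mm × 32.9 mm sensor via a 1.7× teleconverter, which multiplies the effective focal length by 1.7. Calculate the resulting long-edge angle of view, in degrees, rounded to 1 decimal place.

10.5°

Effective focal length f = 140 × 1.7 = 238 mm.
α = 2·arctan(43.8 / (2 × 238)) = 2·arctan(0.09202) ≈ 10.5147°.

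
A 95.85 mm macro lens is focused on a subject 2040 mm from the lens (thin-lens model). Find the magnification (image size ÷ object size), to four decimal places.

0.0493×

Thin lens: 1/f = 1/dₒ + 1/dᵢ → 1/dᵢ = 1/95.85 − 1/2040 = 0.0099428 mm⁻¹, so dᵢ ≈ 100.5756 mm.
Magnification m = dᵢ/dₒ = 100.5756/2040 ≈ 0.04930.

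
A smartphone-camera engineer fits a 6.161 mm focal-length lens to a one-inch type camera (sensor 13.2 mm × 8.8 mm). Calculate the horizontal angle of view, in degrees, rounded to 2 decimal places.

Angle of view α = 2·arctan(w/2f) with w = 13.2 mm and f = 6.161 mm.
w/2f = 1.07125; arctan(1.07125) ≈ 46.9703°, so α ≈ 93.9406°.

93.94°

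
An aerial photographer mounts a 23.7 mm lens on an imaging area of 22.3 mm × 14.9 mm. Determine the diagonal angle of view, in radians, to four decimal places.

Sensor diagonal = √(22.3² + 14.9²) = √719.3000 ≈ 26.8198 mm.
Angle of view α = 2·arctan(d/2f) with d = 26.8198 mm and f = 23.7 mm.
d/2f = 0.56582; arctan(0.56582) ≈ 0.5149 rad, so α ≈ 1.0298 rad.

1.0298 rad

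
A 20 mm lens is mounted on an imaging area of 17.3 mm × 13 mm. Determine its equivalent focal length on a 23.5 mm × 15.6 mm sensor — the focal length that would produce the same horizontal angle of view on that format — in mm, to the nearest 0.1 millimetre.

27.2 mm

Equal angle of view means equal width/f ratio, so f₂ = f₁ · (width₂/width₁) = 20 × 23.5/17.3.
f₂ = 20 × 1.35838 ≈ 27.168 mm.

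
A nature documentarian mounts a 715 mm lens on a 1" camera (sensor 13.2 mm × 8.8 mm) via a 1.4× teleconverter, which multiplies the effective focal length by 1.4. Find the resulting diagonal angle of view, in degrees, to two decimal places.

0.91°

Effective focal length f = 715 × 1.4 = 1001 mm.
Sensor diagonal = √(13.2² + 8.8²) = √251.6800 ≈ 15.8644 mm.
α = 2·arctan(15.864 / (2 × 1001)) = 2·arctan(0.00792) ≈ 0.9080°.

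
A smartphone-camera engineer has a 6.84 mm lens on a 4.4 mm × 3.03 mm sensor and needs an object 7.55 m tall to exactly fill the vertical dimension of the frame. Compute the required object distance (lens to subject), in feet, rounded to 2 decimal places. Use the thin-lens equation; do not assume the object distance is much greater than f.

W: 7.55 m = 7550 mm.
Magnification m = h/W = dᵢ/dₒ; combined with 1/f = 1/dₒ + 1/dᵢ this gives dₒ = f·(1 + W/h).
dₒ = 6.84 mm × (1 + 7550/3.03) = 6.84 × 2492.7492 ≈ 17050.404 mm = 17050.404/304.8 ft = 55.9396 ft.

55.94 ft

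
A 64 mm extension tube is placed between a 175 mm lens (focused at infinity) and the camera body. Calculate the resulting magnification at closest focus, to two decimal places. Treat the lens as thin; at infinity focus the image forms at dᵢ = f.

0.37×

The tube moves the image plane from f to f + e, so dᵢ = 175 + 64 = 239 mm. Focus is achieved when 1/f = 1/dₒ + 1/dᵢ, giving dₒ = 1/(1/f − 1/(f+e)).
Magnification m = dᵢ/dₒ = (f+e)·(1/f − 1/(f+e)) = e/f = 64/175 ≈ 0.3657.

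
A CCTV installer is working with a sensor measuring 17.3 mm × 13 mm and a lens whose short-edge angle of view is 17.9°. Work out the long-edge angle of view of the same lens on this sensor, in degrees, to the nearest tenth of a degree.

From the short-edge AOV: f = 13 / (2·tan(8.95°)) = 13 / 0.31498 ≈ 41.2725 mm.
Long-edge AOV = 2·arctan(17.3 / (2 × 41.2725)) = 2·arctan(0.20958) ≈ 23.6738°.

23.7°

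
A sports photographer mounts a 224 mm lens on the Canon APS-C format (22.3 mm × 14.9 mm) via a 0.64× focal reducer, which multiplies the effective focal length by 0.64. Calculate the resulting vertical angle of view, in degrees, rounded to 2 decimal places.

5.95°

Effective focal length f = 224 × 0.64 = 143.36 mm.
α = 2·arctan(14.9 / (2 × 143.36)) = 2·arctan(0.05197) ≈ 5.9496°.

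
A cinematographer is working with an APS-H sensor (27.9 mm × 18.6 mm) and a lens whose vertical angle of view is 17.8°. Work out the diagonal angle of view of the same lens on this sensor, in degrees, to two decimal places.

From the vertical AOV: f = 18.6 / (2·tan(8.9°)) = 18.6 / 0.31319 ≈ 59.3886 mm.
Sensor diagonal = √(27.9² + 18.6²) = √1124.3700 ≈ 33.5316 mm.
Diagonal AOV = 2·arctan(33.5316 / (2 × 59.3886)) = 2·arctan(0.28231) ≈ 31.5295°.

31.53°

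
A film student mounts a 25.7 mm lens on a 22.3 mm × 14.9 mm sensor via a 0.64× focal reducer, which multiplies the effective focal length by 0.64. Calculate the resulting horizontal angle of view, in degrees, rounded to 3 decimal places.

Effective focal length f = 25.7 × 0.64 = 16.448 mm.
α = 2·arctan(22.3 / (2 × 16.448)) = 2·arctan(0.67789) ≈ 68.2662°.

68.266°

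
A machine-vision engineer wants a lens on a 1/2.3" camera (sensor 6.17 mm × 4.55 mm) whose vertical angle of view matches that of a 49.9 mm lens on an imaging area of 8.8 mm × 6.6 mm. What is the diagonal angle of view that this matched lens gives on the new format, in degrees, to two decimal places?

12.72°

Equal vertical AOV ⇒ f₂ = f₁ · 4.55/6.6 = 49.9 × 0.68939 ≈ 34.4008 mm.
Sensor diagonal = √(6.17² + 4.55²) = √58.7714 ≈ 7.6663 mm.
Diagonal AOV on the new format = 2·arctan(7.6663 / (2 × 34.4008)) = 2·arctan(0.11143) ≈ 12.7160°.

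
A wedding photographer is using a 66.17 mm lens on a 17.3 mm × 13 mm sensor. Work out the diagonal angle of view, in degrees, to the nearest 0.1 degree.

18.6°

Sensor diagonal = √(17.3² + 13²) = √468.2900 ≈ 21.6400 mm.
Angle of view α = 2·arctan(d/2f) with d = 21.6400 mm and f = 66.17 mm.
d/2f = 0.16352; arctan(0.16352) ≈ 9.2867°, so α ≈ 18.5734°.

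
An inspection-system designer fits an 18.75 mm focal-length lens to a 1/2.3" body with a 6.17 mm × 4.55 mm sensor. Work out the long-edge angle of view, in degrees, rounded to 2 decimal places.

18.69°

Angle of view α = 2·arctan(w/2f) with w = 6.17 mm and f = 18.75 mm.
w/2f = 0.16453; arctan(0.16453) ≈ 9.3434°, so α ≈ 18.6867°.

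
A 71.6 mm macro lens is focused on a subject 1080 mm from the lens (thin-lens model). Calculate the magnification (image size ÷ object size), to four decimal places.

Thin lens: 1/f = 1/dₒ + 1/dᵢ → 1/dᵢ = 1/71.6 − 1/1080 = 0.0130406 mm⁻¹, so dᵢ ≈ 76.6839 mm.
Magnification m = dᵢ/dₒ = 76.6839/1080 ≈ 0.07100.

0.0710×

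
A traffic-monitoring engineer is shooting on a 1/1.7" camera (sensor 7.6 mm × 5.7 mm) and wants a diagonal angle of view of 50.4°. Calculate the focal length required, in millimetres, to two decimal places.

10.09 mm

Sensor diagonal = √(7.6² + 5.7²) = √90.2500 ≈ 9.5000 mm.
From α = 2·arctan(d/2f) we get f = d / (2·tan(α/2)).
With d = 9.5000 mm and α/2 = 25.2°, tan(α/2) ≈ 0.47056, so f ≈ 9.5000 / 0.94113 ≈ 10.0943 mm.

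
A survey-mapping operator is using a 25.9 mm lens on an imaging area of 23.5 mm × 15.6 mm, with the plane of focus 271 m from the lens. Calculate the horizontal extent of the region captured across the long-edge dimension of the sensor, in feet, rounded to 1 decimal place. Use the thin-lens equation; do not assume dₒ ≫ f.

806.6 ft

dₒ: 271 m = 271000 mm.
Similar triangles through the lens centre give W/dₒ = w/dᵢ; with 1/f = 1/dₒ + 1/dᵢ this gives W = w·(dₒ − f)/f.
W = 23.5 mm × (271000 − 25.9) / 25.9 = 23.5 × 10462.3205 ≈ 245864.531 mm = 245864.531/304.8 ft = 806.642 ft.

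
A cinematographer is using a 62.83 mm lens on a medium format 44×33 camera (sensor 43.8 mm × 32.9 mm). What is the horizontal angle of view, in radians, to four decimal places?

Angle of view α = 2·arctan(w/2f) with w = 43.8 mm and f = 62.83 mm.
w/2f = 0.34856; arctan(0.34856) ≈ 0.3354 rad, so α ≈ 0.6708 rad.

0.6708 rad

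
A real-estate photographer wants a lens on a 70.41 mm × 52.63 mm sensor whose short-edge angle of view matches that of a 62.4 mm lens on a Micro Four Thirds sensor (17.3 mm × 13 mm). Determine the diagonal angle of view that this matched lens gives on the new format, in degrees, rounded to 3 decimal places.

Equal short-edge AOV ⇒ f₂ = f₁ · 52.63/13 = 62.4 × 4.04846 ≈ 252.6240 mm.
Sensor diagonal = √(70.41² + 52.63²) = √7727.4850 ≈ 87.9061 mm.
Diagonal AOV on the new format = 2·arctan(87.9061 / (2 × 252.6240)) = 2·arctan(0.17399) ≈ 19.7397°.

19.740°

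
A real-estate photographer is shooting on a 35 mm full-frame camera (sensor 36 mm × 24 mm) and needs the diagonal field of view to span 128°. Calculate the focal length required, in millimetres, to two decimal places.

10.55 mm

Sensor diagonal = √(36² + 24²) = √1872.0000 ≈ 43.2666 mm.
From α = 2·arctan(d/2f) we get f = d / (2·tan(α/2)).
With d = 43.2666 mm and α/2 = 64°, tan(α/2) ≈ 2.05030, so f ≈ 43.2666 / 4.10061 ≈ 10.5513 mm.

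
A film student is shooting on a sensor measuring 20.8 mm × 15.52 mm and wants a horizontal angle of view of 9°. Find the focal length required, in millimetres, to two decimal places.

132.14 mm

From α = 2·arctan(w/2f) we get f = w / (2·tan(α/2)).
With w = 20.8 mm and α/2 = 4.5°, tan(α/2) ≈ 0.07870, so f ≈ 20.8 / 0.15740 ≈ 132.1445 mm.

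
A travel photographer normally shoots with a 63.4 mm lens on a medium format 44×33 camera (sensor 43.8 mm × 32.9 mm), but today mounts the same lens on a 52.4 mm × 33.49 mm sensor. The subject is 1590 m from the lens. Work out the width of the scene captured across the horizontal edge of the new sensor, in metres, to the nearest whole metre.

The focal length stays 63.4 mm; the relevant sensor dimension is now w = 52.4 mm. Object distance dₒ = 1590 m = 1.59e+06 mm.
Thin-lens field width W = w·(dₒ − f)/f = 52.4 × (1.59e+06 − 63.4)/63.4 ≈ 1314080.092 mm = 1314.08 m.

1314 m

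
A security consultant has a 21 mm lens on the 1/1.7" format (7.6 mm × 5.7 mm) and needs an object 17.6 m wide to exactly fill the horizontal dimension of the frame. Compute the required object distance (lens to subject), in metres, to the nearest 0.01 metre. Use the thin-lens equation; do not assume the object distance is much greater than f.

W: 17.6 m = 17600 mm.
Magnification m = w/W = dᵢ/dₒ; combined with 1/f = 1/dₒ + 1/dᵢ this gives dₒ = f·(1 + W/w).
dₒ = 21 mm × (1 + 17600/7.6) = 21 × 2316.7895 ≈ 48652.579 mm = 48.6526 m.

48.65 m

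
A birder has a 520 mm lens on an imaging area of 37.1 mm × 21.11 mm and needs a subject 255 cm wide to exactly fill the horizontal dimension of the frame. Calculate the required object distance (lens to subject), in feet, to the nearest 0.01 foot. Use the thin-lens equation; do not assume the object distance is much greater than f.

W: 255 cm = 2550 mm.
Magnification m = w/W = dᵢ/dₒ; combined with 1/f = 1/dₒ + 1/dᵢ this gives dₒ = f·(1 + W/w).
dₒ = 520 mm × (1 + 2550/37.1) = 520 × 69.7332 ≈ 36261.240 mm = 36261.240/304.8 ft = 118.967 ft.

118.97 ft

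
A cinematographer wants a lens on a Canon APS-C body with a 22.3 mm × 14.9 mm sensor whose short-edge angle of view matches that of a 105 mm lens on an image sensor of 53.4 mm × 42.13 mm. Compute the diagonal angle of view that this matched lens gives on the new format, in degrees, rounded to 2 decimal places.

Equal short-edge AOV ⇒ f₂ = f₁ · 14.9/42.13 = 105 × 0.35367 ≈ 37.1351 mm.
Sensor diagonal = √(22.3² + 14.9²) = √719.3000 ≈ 26.8198 mm.
Diagonal AOV on the new format = 2·arctan(26.8198 / (2 × 37.1351)) = 2·arctan(0.36111) ≈ 39.7104°.

39.71°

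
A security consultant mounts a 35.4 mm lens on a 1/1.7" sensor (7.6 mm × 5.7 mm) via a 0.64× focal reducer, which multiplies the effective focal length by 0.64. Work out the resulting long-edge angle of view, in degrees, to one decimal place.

Effective focal length f = 35.4 × 0.64 = 22.656 mm.
α = 2·arctan(7.6 / (2 × 22.656)) = 2·arctan(0.16773) ≈ 19.0427°.

19.0°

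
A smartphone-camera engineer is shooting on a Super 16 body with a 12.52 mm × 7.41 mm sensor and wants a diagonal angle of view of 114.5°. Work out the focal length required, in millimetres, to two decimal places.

4.68 mm

Sensor diagonal = √(12.52² + 7.41²) = √211.6585 ≈ 14.5485 mm.
From α = 2·arctan(d/2f) we get f = d / (2·tan(α/2)).
With d = 14.5485 mm and α/2 = 57.25°, tan(α/2) ≈ 1.55467, so f ≈ 14.5485 / 3.10935 ≈ 4.6790 mm.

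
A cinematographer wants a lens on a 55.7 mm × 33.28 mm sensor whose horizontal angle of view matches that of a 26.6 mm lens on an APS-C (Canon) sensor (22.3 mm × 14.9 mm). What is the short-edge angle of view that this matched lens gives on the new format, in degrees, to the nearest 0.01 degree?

Equal horizontal AOV ⇒ f₂ = f₁ · 55.7/22.3 = 26.6 × 2.49776 ≈ 66.4404 mm.
Short-edge AOV on the new format = 2·arctan(33.28 / (2 × 66.4404)) = 2·arctan(0.25045) ≈ 28.1210°.

28.12°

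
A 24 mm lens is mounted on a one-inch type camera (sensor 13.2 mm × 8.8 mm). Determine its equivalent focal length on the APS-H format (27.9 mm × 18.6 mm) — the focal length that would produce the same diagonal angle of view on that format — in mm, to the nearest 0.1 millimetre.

50.7 mm

Sensor diagonal = √(13.2² + 8.8²) = √251.6800 ≈ 15.8644 mm.
Sensor diagonal = √(27.9² + 18.6²) = √1124.3700 ≈ 33.5316 mm.
Equal angle of view means equal diagonal/f ratio, so f₂ = f₁ · (diagonal₂/diagonal₁) = 24 × 33.5316/15.8644.
f₂ = 24 × 2.11364 ≈ 50.727 mm.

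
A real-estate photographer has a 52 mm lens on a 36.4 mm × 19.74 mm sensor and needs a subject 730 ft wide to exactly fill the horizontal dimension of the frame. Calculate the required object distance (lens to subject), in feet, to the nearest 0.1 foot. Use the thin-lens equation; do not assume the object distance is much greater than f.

1043.0 ft

W: 730 ft × 304.8 mm/ft = 222503.99 mm.
Magnification m = w/W = dᵢ/dₒ; combined with 1/f = 1/dₒ + 1/dᵢ this gives dₒ = f·(1 + W/w).
dₒ = 52 mm × (1 + 222504/36.4) = 52 × 6113.7471 ≈ 317914.847 mm = 317914.847/304.8 ft = 1043.03 ft.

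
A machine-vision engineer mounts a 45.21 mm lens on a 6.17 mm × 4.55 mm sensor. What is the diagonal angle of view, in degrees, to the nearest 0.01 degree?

Sensor diagonal = √(6.17² + 4.55²) = √58.7714 ≈ 7.6663 mm.
Angle of view α = 2·arctan(d/2f) with d = 7.6663 mm and f = 45.21 mm.
d/2f = 0.08478; arctan(0.08478) ≈ 4.8462°, so α ≈ 9.6925°.

9.69°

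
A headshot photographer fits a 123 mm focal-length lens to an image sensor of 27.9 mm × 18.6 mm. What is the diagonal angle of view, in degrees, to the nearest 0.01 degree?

Sensor diagonal = √(27.9² + 18.6²) = √1124.3700 ≈ 33.5316 mm.
Angle of view α = 2·arctan(d/2f) with d = 33.5316 mm and f = 123 mm.
d/2f = 0.13631; arctan(0.13631) ≈ 7.7620°, so α ≈ 15.5240°.

15.52°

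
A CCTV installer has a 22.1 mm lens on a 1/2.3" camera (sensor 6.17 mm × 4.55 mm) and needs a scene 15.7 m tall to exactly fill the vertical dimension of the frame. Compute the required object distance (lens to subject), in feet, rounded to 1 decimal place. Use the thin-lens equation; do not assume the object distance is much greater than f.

250.3 ft

W: 15.7 m = 15700 mm.
Magnification m = h/W = dᵢ/dₒ; combined with 1/f = 1/dₒ + 1/dᵢ this gives dₒ = f·(1 + W/h).
dₒ = 22.1 mm × (1 + 15700/4.55) = 22.1 × 3451.5495 ≈ 76279.243 mm = 76279.243/304.8 ft = 250.26 ft.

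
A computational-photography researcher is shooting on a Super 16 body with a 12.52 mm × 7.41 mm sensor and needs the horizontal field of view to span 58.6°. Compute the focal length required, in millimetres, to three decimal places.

11.155 mm

From α = 2·arctan(w/2f) we get f = w / (2·tan(α/2)).
With w = 12.52 mm and α/2 = 29.3°, tan(α/2) ≈ 0.56117, so f ≈ 12.52 / 1.12235 ≈ 11.1552 mm.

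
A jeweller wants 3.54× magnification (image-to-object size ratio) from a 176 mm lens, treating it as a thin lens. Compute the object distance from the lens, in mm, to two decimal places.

With m = dᵢ/dₒ and 1/f = 1/dₒ + 1/dᵢ, substituting dᵢ = m·dₒ gives 1/f = (1 + 1/m)/dₒ, hence dₒ = f·(1 + 1/m).
dₒ = 176 × (1 + 1/3.54) = 176 × 1.28249 ≈ 225.718 mm.

225.72 mm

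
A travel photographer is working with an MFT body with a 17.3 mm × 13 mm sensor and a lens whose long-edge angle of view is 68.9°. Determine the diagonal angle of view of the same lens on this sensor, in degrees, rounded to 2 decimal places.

From the long-edge AOV: f = 17.3 / (2·tan(34.45°)) = 17.3 / 1.37199 ≈ 12.6094 mm.
Sensor diagonal = √(17.3² + 13²) = √468.2900 ≈ 21.6400 mm.
Diagonal AOV = 2·arctan(21.6400 / (2 × 12.6094)) = 2·arctan(0.85809) ≈ 81.2652°.

81.27°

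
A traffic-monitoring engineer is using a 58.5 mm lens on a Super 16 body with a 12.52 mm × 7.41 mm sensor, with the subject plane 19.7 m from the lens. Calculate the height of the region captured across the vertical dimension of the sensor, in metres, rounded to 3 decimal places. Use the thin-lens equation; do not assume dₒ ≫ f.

2.488 m

dₒ: 19.7 m = 19700 mm.
Similar triangles through the lens centre give W/dₒ = h/dᵢ; with 1/f = 1/dₒ + 1/dᵢ this gives W = h·(dₒ − f)/f.
W = 7.41 mm × (19700 − 58.5) / 58.5 = 7.41 × 335.7521 ≈ 2487.923 mm = 2.48792 m.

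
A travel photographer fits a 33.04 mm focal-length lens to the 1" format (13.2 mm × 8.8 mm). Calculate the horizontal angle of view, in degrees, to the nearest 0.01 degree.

22.59°

Angle of view α = 2·arctan(w/2f) with w = 13.2 mm and f = 33.04 mm.
w/2f = 0.19976; arctan(0.19976) ≈ 11.2966°, so α ≈ 22.5932°.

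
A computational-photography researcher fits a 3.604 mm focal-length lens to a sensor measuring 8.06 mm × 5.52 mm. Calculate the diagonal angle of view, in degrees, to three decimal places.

107.157°

Sensor diagonal = √(8.06² + 5.52²) = √95.4340 ≈ 9.7690 mm.
Angle of view α = 2·arctan(d/2f) with d = 9.7690 mm and f = 3.604 mm.
d/2f = 1.35530; arctan(1.35530) ≈ 53.5785°, so α ≈ 107.1571°.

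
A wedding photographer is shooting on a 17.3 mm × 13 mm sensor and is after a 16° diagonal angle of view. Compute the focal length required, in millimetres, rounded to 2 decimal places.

76.99 mm

Sensor diagonal = √(17.3² + 13²) = √468.2900 ≈ 21.6400 mm.
From α = 2·arctan(d/2f) we get f = d / (2·tan(α/2)).
With d = 21.6400 mm and α/2 = 8°, tan(α/2) ≈ 0.14054, so f ≈ 21.6400 / 0.28108 ≈ 76.9883 mm.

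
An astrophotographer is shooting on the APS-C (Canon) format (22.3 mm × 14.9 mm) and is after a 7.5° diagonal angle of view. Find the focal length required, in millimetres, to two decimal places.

204.60 mm

Sensor diagonal = √(22.3² + 14.9²) = √719.3000 ≈ 26.8198 mm.
From α = 2·arctan(d/2f) we get f = d / (2·tan(α/2)).
With d = 26.8198 mm and α/2 = 3.75°, tan(α/2) ≈ 0.06554, so f ≈ 26.8198 / 0.13109 ≈ 204.5953 mm.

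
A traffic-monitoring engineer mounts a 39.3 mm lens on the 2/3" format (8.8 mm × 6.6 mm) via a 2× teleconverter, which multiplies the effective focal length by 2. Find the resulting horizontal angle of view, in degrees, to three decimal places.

Effective focal length f = 39.3 × 2 = 78.6 mm.
α = 2·arctan(8.8 / (2 × 78.6)) = 2·arctan(0.05598) ≈ 6.4081°.

6.408°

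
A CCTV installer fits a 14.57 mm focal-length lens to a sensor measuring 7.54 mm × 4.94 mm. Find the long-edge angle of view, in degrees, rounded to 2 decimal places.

Angle of view α = 2·arctan(w/2f) with w = 7.54 mm and f = 14.57 mm.
w/2f = 0.25875; arctan(0.25875) ≈ 14.5072°, so α ≈ 29.0143°.

29.01°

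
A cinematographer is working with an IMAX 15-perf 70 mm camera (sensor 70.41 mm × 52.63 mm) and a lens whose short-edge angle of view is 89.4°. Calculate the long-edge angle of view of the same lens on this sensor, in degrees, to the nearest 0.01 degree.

From the short-edge AOV: f = 52.63 / (2·tan(44.7°)) = 52.63 / 1.97916 ≈ 26.5920 mm.
Long-edge AOV = 2·arctan(70.41 / (2 × 26.5920)) = 2·arctan(1.32389) ≈ 105.8690°.

105.87°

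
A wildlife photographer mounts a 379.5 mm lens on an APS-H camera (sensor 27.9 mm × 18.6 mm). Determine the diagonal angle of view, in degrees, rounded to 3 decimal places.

Sensor diagonal = √(27.9² + 18.6²) = √1124.3700 ≈ 33.5316 mm.
Angle of view α = 2·arctan(d/2f) with d = 33.5316 mm and f = 379.5 mm.
d/2f = 0.04418; arctan(0.04418) ≈ 2.5296°, so α ≈ 5.0592°.

5.059°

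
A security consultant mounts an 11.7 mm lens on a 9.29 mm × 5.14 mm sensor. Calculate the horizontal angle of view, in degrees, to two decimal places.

Angle of view α = 2·arctan(w/2f) with w = 9.29 mm and f = 11.7 mm.
w/2f = 0.39701; arctan(0.39701) ≈ 21.6535°, so α ≈ 43.3070°.

43.31°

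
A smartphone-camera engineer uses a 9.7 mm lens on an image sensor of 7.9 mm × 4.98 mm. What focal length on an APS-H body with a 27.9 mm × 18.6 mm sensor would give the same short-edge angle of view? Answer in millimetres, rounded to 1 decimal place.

Equal angle of view means equal height/f ratio, so f₂ = f₁ · (height₂/height₁) = 9.7 × 18.6/4.98.
f₂ = 9.7 × 3.73494 ≈ 36.229 mm.

36.2 mm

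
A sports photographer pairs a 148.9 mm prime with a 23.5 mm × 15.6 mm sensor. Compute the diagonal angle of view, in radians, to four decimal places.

Sensor diagonal = √(23.5² + 15.6²) = √795.6100 ≈ 28.2066 mm.
Angle of view α = 2·arctan(d/2f) with d = 28.2066 mm and f = 148.9 mm.
d/2f = 0.09472; arctan(0.09472) ≈ 0.0944 rad, so α ≈ 0.1889 rad.

0.1889 rad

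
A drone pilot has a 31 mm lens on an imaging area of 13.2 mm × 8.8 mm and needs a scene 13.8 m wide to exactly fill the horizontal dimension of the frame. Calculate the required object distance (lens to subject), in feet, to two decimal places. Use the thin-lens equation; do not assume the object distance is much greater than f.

W: 13.8 m = 13800 mm.
Magnification m = w/W = dᵢ/dₒ; combined with 1/f = 1/dₒ + 1/dᵢ this gives dₒ = f·(1 + W/w).
dₒ = 31 mm × (1 + 13800/13.2) = 31 × 1046.4545 ≈ 32440.091 mm = 32440.091/304.8 ft = 106.431 ft.

106.43 ft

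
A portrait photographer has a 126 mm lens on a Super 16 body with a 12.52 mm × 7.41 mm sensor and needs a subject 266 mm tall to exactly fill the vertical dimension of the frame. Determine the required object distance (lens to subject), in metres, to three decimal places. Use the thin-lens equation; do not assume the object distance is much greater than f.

Magnification m = h/W = dᵢ/dₒ; combined with 1/f = 1/dₒ + 1/dᵢ this gives dₒ = f·(1 + W/h).
dₒ = 126 mm × (1 + 266/7.41) = 126 × 36.8974 ≈ 4649.077 mm = 4.64908 m.

4.649 m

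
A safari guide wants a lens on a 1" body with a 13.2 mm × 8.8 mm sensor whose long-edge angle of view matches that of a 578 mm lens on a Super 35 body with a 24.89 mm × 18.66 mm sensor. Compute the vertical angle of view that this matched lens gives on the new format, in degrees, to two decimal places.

1.64°

Equal long-edge AOV ⇒ f₂ = f₁ · 13.2/24.89 = 578 × 0.53033 ≈ 306.5327 mm.
Vertical AOV on the new format = 2·arctan(8.8 / (2 × 306.5327)) = 2·arctan(0.01435) ≈ 1.6447°.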